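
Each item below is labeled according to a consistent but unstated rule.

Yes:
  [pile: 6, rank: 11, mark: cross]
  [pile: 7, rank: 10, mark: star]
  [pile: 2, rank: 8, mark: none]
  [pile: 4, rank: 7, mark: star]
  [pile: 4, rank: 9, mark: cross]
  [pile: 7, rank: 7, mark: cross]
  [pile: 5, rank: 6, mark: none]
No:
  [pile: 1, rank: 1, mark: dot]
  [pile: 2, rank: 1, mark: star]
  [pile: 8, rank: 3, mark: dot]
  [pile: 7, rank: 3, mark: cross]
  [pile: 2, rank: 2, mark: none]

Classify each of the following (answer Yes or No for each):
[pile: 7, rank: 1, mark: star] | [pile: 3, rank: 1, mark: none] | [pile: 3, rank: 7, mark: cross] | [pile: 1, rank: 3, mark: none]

No, No, Yes, No

All 'Yes' examples share one property — rank ≥ 6 — and every 'No' example lacks it.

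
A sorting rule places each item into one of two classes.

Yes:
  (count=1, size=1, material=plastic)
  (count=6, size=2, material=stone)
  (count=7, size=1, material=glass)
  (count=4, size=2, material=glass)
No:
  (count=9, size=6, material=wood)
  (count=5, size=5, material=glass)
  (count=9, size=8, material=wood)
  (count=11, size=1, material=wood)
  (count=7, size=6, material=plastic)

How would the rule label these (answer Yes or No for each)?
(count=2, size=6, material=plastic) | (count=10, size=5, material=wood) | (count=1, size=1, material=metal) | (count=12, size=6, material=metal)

The pattern is that an item is 'Yes' exactly when: count ≤ 7 AND size ≤ 2.
(count=2, size=6, material=plastic) → count = 2, size = 6 → No.
(count=10, size=5, material=wood) → count = 10, size = 5 → No.
(count=1, size=1, material=metal) → count = 1, size = 1 → Yes.
(count=12, size=6, material=metal) → count = 12, size = 6 → No.

No, No, Yes, No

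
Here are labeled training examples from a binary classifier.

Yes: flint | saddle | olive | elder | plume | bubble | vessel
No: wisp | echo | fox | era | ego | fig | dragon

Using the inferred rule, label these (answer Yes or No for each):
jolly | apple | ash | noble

The distinguishing property — contains 'l' — holds for all the 'Yes' cases and none of the 'No' cases.
jolly → has 'l' → Yes. apple → has 'l' → Yes. ash → no 'l' → No. noble → has 'l' → Yes.

Yes, Yes, No, Yes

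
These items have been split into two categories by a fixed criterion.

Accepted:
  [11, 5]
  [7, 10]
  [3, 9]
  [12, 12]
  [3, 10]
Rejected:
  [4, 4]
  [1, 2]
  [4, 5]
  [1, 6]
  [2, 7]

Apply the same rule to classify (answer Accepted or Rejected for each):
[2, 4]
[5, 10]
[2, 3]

Rejected, Accepted, Rejected

One predicate separates the groups cleanly: sum ≥ 12.
[2, 4] → 2+4 = 6 → Rejected. [5, 10] → 5+10 = 15 → Accepted. [2, 3] → 2+3 = 5 → Rejected.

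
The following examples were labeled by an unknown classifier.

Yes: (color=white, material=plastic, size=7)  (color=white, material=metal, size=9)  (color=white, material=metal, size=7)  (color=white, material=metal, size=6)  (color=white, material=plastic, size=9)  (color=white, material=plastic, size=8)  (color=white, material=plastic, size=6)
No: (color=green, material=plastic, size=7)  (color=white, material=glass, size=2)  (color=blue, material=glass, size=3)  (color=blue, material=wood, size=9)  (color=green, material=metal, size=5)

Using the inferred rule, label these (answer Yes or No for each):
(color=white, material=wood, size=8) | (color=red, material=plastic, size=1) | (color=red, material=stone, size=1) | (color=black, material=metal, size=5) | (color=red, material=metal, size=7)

The classifier is using: color is white AND size ≥ 3.
Yes: (color=white, material=wood, size=8), since color is white, size = 8.
No: (color=red, material=plastic, size=1), since color is red, size = 1.
No: (color=red, material=stone, size=1), since color is red, size = 1.
No: (color=black, material=metal, size=5), since color is black, size = 5.
No: (color=red, material=metal, size=7), since color is red, size = 7.

Yes, No, No, No, No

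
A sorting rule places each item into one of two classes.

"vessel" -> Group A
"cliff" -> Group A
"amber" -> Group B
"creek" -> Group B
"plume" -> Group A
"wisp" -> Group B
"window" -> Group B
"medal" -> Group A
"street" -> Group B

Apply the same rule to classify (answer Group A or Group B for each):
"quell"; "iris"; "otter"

Group A, Group B, Group B

A rule that fits every label: contains 'l' — true of each 'Group A' example, false of each 'Group B' one.
"quell" — has 'l', hence Group A.
"iris" — no 'l', hence Group B.
"otter" — no 'l', hence Group B.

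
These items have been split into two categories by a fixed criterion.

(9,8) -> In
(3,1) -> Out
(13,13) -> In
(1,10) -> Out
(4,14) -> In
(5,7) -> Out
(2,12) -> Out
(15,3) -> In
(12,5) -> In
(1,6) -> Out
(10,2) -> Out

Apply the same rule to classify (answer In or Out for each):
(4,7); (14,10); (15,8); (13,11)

The pattern is that an item is 'In' exactly when: sum ≥ 17.
Out: (4,7), since 4+7 = 11.
In: (14,10), since 14+10 = 24.
In: (15,8), since 15+8 = 23.
In: (13,11), since 13+11 = 24.

Out, In, In, In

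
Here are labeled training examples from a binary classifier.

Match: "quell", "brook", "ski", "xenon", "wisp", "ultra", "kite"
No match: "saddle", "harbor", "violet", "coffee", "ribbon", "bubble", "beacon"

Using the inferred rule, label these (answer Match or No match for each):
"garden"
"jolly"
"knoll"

No match, Match, Match

The common property of the 'Match' items is: length ≤ 5. No 'No match' item has it.
"garden" — length 6, hence No match. "jolly" — length 5, hence Match. "knoll" — length 5, hence Match.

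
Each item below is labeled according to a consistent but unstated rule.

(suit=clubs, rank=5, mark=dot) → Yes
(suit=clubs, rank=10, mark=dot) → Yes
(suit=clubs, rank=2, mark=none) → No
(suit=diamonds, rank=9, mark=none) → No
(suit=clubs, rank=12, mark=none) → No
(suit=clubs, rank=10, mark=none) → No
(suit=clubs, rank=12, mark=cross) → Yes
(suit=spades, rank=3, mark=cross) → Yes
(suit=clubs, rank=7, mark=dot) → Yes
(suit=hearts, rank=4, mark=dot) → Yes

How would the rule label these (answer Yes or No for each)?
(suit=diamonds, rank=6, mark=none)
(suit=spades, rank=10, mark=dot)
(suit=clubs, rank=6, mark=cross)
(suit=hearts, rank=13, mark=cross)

No, Yes, Yes, Yes

Comparing the two groups points to one rule — mark is not none.
(suit=diamonds, rank=6, mark=none) → mark is none → No.
(suit=spades, rank=10, mark=dot) → mark is dot → Yes.
(suit=clubs, rank=6, mark=cross) → mark is cross → Yes.
(suit=hearts, rank=13, mark=cross) → mark is cross → Yes.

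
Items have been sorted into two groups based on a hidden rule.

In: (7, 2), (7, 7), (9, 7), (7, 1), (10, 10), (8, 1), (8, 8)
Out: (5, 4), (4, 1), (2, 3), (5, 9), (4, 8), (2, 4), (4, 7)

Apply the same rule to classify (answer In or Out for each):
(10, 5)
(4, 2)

In, Out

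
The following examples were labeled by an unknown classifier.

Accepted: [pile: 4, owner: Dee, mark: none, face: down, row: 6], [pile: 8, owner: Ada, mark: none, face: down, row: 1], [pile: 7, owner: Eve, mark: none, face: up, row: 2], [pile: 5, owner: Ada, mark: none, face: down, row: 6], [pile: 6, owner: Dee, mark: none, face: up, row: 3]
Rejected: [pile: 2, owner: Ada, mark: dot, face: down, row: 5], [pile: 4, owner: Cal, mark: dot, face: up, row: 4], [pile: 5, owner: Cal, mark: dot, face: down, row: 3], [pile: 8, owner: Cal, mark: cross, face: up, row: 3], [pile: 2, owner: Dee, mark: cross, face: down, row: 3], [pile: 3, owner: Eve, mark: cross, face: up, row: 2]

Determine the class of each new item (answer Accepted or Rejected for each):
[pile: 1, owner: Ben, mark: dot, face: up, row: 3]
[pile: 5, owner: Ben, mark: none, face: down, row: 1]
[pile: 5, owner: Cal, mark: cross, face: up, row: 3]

Rejected, Accepted, Rejected

The pattern is that an item is 'Accepted' exactly when: mark is none.
[pile: 1, owner: Ben, mark: dot, face: up, row: 3]: Rejected (mark is dot). [pile: 5, owner: Ben, mark: none, face: down, row: 1]: Accepted (mark is none). [pile: 5, owner: Cal, mark: cross, face: up, row: 3]: Rejected (mark is cross).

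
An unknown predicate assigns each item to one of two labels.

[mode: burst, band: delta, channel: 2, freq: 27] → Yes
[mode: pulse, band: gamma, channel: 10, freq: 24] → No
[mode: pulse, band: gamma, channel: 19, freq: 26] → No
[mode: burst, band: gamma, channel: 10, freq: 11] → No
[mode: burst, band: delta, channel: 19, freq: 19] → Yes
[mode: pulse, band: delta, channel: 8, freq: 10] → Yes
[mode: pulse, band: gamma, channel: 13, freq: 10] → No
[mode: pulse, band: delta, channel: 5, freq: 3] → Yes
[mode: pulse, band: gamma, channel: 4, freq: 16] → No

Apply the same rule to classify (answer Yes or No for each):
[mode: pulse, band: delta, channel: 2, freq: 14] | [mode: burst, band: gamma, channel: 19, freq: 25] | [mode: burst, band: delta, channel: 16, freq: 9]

Yes, No, Yes

Every 'Yes' example satisfies: band is delta. None of the 'No' examples do.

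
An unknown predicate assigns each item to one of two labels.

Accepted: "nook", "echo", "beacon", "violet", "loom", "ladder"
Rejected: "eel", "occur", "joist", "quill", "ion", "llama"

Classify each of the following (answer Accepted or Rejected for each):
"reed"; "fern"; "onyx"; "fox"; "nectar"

Accepted, Accepted, Accepted, Rejected, Accepted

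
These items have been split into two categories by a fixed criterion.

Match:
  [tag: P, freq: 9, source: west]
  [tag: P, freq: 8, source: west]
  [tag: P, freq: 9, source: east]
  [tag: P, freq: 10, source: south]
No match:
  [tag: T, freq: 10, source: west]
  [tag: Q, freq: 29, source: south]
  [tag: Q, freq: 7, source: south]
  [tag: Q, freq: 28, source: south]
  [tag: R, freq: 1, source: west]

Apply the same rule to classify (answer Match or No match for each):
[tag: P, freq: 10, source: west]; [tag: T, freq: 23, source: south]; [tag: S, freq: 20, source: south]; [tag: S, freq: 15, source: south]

Match, No match, No match, No match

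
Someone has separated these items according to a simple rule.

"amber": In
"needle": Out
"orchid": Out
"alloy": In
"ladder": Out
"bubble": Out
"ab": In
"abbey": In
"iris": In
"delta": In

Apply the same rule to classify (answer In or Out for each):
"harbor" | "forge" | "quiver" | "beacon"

Every 'In' example satisfies: length ≤ 5. None of the 'Out' examples do.
"harbor": length 6 — lacks this property, so Out.
"forge": length 5 — fits, so In.
"quiver": length 6 — lacks this property, so Out.
"beacon": length 6 — lacks this property, so Out.

Out, In, Out, Out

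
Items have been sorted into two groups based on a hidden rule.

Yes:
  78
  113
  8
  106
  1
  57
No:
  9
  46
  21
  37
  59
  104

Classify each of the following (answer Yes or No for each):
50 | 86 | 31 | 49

Yes, No, No, No

All 'Yes' examples share one property — ≡ 1 (mod 7) — and every 'No' example lacks it.
50: 50 mod 7 = 1, satisfies this → Yes. 86: 86 mod 7 = 2, lacks this property → No. 31: 31 mod 7 = 3, lacks this property → No. 49: 49 mod 7 = 0, lacks this property → No.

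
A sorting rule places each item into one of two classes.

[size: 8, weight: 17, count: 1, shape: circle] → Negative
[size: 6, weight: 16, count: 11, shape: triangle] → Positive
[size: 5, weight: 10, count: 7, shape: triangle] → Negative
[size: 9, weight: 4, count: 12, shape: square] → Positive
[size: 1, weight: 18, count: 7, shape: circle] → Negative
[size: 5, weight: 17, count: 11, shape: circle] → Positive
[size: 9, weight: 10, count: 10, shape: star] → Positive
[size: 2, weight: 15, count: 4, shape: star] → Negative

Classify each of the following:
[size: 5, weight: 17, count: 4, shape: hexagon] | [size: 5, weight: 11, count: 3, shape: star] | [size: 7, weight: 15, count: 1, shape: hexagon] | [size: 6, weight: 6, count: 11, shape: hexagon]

Negative, Negative, Negative, Positive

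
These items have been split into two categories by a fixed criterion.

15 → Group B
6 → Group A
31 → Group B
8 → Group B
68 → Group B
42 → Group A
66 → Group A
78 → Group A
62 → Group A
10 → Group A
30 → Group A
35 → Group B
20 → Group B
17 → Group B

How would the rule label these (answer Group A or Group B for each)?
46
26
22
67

Rule: ≡ 2 (mod 4). This holds for each 'Group A' example and fails for each 'Group B' one.

Group A, Group A, Group A, Group B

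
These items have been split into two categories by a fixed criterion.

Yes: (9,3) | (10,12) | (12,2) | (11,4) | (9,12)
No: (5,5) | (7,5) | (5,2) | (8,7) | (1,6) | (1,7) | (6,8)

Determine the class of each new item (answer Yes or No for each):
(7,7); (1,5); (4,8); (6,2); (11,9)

No, No, No, No, Yes

The classifier is using: first ≥ 9.
(7,7): first 7 — doesn't qualify, so No. (1,5): first 1 — doesn't qualify, so No. (4,8): first 4 — doesn't qualify, so No. (6,2): first 6 — doesn't qualify, so No. (11,9): first 11 — passes, so Yes.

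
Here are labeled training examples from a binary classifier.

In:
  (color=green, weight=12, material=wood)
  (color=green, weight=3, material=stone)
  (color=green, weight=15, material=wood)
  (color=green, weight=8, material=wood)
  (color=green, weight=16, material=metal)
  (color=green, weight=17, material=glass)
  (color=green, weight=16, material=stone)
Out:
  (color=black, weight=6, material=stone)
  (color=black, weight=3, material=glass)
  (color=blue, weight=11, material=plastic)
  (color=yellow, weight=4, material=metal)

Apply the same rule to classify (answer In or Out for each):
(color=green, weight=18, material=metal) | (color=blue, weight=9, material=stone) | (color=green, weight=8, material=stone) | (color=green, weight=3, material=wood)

The classifier is using: color is green.
(color=green, weight=18, material=metal) — color is green, hence In.
(color=blue, weight=9, material=stone) — color is blue, hence Out.
(color=green, weight=8, material=stone) — color is green, hence In.
(color=green, weight=3, material=wood) — color is green, hence In.

In, Out, In, In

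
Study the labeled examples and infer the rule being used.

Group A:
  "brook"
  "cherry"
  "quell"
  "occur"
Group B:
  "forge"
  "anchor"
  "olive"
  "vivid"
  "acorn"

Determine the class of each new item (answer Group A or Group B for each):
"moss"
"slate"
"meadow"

The distinguishing property — has a double letter — holds for all the 'Group A' cases and none of the 'Group B' cases.
"moss": 'ss' doubled — fits, so Group A. "slate": no doubled letter — doesn't match, so Group B. "meadow": no doubled letter — doesn't match, so Group B.

Group A, Group B, Group B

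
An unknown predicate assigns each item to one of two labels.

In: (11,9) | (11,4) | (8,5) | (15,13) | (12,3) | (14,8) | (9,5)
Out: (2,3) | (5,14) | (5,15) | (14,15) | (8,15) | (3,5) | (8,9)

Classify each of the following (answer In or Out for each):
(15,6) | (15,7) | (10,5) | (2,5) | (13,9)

The rule appears to be: first > second.
In: (15,6), since 15 > 6. In: (15,7), since 15 > 7. In: (10,5), since 10 > 5. Out: (2,5), since 2 < 5. In: (13,9), since 13 > 9.

In, In, In, Out, In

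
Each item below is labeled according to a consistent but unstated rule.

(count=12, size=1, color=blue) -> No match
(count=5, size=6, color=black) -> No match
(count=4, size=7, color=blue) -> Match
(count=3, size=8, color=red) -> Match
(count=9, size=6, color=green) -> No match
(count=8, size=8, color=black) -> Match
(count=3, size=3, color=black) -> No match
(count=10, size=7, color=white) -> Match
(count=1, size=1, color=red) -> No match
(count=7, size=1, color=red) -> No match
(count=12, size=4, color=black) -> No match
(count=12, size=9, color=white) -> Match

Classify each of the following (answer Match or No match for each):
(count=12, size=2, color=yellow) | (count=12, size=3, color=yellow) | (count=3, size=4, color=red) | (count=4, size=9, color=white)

No match, No match, No match, Match

'Match' ⟺ size ≥ 7.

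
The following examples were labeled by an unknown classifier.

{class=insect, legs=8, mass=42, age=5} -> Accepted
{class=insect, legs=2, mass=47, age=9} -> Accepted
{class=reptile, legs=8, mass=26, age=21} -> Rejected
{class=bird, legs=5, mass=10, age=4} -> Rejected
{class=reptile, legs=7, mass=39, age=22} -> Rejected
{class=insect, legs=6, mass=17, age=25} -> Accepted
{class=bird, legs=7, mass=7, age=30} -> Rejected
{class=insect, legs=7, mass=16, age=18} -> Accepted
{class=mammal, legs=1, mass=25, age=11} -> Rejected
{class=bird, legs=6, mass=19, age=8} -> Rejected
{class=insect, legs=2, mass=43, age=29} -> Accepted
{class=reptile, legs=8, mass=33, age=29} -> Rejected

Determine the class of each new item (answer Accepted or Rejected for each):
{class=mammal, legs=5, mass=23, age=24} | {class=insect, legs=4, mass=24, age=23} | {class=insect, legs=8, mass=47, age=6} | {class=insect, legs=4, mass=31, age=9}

Rejected, Accepted, Accepted, Accepted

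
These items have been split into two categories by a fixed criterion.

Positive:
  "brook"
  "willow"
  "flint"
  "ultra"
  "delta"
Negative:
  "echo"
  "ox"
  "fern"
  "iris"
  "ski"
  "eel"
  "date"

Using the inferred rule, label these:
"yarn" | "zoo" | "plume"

Negative, Negative, Positive

All 'Positive' examples share one property — length ≥ 5 — and every 'Negative' example lacks it.
"yarn": length 4, fails this test → Negative.
"zoo": length 3, fails this test → Negative.
"plume": length 5, satisfies this → Positive.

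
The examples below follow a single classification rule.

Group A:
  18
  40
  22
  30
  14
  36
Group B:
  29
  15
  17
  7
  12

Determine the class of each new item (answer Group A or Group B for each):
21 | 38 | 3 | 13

Group B, Group A, Group B, Group B

The distinguishing property — even AND at least 14 — holds for all the 'Group A' cases and none of the 'Group B' cases.
21 — 21 is odd, 21 ≥ 14, hence Group B. 38 — 38 is even, 38 ≥ 14, hence Group A. 3 — 3 is odd, 3 < 14, hence Group B. 13 — 13 is odd, 13 < 14, hence Group B.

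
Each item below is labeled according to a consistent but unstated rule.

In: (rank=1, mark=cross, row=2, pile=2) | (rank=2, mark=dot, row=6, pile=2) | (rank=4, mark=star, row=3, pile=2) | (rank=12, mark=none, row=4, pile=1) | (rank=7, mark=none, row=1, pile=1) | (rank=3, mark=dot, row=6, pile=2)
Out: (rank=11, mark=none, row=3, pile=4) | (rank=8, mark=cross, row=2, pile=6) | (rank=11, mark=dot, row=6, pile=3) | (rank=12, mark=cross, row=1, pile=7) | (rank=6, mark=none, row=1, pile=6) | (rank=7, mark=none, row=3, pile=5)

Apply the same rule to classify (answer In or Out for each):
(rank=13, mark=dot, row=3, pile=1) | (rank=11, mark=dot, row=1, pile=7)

In, Out

One predicate separates the groups cleanly: pile ≤ 2.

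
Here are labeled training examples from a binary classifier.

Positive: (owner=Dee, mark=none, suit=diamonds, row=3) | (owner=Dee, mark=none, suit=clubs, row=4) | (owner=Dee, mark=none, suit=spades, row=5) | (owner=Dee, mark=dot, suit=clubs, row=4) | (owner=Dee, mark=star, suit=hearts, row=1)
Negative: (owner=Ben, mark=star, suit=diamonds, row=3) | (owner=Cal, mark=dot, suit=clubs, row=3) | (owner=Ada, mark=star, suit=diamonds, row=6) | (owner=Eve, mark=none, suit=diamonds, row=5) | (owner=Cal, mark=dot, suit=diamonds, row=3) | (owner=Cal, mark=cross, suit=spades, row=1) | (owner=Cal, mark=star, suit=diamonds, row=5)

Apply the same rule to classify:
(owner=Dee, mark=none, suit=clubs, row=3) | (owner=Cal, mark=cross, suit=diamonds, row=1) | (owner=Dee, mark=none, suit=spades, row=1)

The distinguishing property — owner is Dee — holds for all the 'Positive' cases and none of the 'Negative' cases.
(owner=Dee, mark=none, suit=clubs, row=3): Positive (owner is Dee). (owner=Cal, mark=cross, suit=diamonds, row=1): Negative (owner is Cal). (owner=Dee, mark=none, suit=spades, row=1): Positive (owner is Dee).

Positive, Negative, Positive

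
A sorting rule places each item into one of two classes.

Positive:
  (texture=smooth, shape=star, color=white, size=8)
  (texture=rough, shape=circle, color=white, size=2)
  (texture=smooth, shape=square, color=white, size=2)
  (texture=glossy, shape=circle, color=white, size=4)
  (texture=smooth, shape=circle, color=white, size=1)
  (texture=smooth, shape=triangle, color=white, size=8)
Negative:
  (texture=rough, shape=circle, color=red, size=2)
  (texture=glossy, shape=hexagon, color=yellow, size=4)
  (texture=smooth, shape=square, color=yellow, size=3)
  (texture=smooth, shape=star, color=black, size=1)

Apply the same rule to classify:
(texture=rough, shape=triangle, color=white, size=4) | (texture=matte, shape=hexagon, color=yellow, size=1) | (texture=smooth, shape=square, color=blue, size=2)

The simplest hypothesis consistent with all the labels is: color is white.
(texture=rough, shape=triangle, color=white, size=4): color is white, fits → Positive.
(texture=matte, shape=hexagon, color=yellow, size=1): color is yellow, lacks this property → Negative.
(texture=smooth, shape=square, color=blue, size=2): color is blue, lacks this property → Negative.

Positive, Negative, Negative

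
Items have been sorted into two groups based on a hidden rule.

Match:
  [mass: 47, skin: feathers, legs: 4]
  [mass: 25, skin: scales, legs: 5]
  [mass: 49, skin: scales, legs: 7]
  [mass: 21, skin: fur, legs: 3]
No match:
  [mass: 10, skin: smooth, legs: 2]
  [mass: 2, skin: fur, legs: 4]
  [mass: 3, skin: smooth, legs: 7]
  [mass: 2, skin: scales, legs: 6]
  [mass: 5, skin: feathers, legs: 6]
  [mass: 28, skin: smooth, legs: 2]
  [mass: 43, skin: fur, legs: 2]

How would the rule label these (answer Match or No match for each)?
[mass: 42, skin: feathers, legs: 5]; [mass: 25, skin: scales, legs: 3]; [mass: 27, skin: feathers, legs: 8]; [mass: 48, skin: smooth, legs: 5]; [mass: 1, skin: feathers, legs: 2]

A rule that fits every label: mass ≥ 10 AND legs ≥ 3 — true of each 'Match' example, false of each 'No match' one.
[mass: 42, skin: feathers, legs: 5]: mass = 42, legs = 5, checks out → Match. [mass: 25, skin: scales, legs: 3]: mass = 25, legs = 3, checks out → Match. [mass: 27, skin: feathers, legs: 8]: mass = 27, legs = 8, checks out → Match. [mass: 48, skin: smooth, legs: 5]: mass = 48, legs = 5, checks out → Match. [mass: 1, skin: feathers, legs: 2]: mass = 1, legs = 2, doesn't qualify → No match.

Match, Match, Match, Match, No match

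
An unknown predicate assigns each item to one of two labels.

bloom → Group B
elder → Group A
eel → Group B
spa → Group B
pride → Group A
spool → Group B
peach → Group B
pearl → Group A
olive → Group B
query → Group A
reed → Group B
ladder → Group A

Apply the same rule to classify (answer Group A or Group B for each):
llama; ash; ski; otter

The distinguishing property — length ≥ 5 AND contains 'r' — holds for all the 'Group A' cases and none of the 'Group B' cases.

Group B, Group B, Group B, Group A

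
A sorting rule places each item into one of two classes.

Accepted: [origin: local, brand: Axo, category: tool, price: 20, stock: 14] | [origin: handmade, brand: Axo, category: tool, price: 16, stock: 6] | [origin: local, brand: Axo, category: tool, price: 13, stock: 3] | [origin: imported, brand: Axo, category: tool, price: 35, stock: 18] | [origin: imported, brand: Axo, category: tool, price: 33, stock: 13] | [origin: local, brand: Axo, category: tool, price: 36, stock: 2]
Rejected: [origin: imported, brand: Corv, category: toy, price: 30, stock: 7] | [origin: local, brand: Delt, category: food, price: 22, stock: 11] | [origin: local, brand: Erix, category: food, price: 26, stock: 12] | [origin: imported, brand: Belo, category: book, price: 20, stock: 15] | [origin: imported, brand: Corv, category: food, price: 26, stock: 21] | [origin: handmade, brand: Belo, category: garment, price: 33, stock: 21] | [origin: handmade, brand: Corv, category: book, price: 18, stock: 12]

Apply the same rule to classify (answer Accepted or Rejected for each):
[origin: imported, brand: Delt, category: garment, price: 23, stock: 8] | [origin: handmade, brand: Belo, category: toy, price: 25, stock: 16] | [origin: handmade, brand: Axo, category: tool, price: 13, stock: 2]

The rule appears to be: brand is Axo.
[origin: imported, brand: Delt, category: garment, price: 23, stock: 8] → brand is Delt → Rejected. [origin: handmade, brand: Belo, category: toy, price: 25, stock: 16] → brand is Belo → Rejected. [origin: handmade, brand: Axo, category: tool, price: 13, stock: 2] → brand is Axo → Accepted.

Rejected, Rejected, Accepted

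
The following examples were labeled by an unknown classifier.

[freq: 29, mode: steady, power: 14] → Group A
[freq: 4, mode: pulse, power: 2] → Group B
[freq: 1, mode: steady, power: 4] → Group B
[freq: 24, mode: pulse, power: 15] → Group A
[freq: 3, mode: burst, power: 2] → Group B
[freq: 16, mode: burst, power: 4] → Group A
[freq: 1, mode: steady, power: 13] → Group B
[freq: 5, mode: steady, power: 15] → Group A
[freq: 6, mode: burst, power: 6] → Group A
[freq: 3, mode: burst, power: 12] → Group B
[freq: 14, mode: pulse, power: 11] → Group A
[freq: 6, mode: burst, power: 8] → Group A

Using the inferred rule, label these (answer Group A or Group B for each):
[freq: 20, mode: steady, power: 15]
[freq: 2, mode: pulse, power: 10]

Group A, Group B

'Group A' ⟺ freq ≥ 5.
[freq: 20, mode: steady, power: 15]: freq = 20 — satisfies this, so Group A.
[freq: 2, mode: pulse, power: 10]: freq = 2 — does not satisfy this, so Group B.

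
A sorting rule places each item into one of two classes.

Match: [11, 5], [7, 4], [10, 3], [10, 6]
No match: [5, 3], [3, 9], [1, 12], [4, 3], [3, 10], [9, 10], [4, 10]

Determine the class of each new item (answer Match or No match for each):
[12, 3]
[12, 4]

Match, Match

Rule: first > second AND sum ≥ 11. This holds for each 'Match' example and fails for each 'No match' one.
[12, 3] — 12 > 3, 12+3 = 15, hence Match. [12, 4] — 12 > 4, 12+4 = 16, hence Match.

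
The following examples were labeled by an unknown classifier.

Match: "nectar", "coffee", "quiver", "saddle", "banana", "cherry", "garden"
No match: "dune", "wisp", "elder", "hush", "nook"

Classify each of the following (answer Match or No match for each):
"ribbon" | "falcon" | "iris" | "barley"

Match, Match, No match, Match

Rule: length 6. This holds for each 'Match' example and fails for each 'No match' one.
"ribbon" — length 6, hence Match.
"falcon" — length 6, hence Match.
"iris" — length 4, hence No match.
"barley" — length 6, hence Match.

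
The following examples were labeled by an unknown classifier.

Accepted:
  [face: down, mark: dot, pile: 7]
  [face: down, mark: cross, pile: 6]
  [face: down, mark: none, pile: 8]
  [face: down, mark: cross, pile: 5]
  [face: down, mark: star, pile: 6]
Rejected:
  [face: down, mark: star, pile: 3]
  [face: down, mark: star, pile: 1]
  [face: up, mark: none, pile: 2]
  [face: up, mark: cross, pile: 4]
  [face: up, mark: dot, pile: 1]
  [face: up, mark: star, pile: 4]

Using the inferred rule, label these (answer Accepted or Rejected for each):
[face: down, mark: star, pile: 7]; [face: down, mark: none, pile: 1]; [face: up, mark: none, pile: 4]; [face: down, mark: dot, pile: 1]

The common property of the 'Accepted' items is: pile ≥ 5. No 'Rejected' item has it.

Accepted, Rejected, Rejected, Rejected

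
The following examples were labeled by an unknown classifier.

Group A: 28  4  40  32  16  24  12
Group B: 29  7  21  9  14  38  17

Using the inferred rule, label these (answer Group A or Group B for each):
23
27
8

The common property of the 'Group A' items is: multiple of 4. No 'Group B' item has it.
23 → 23 = 4·5 + 3 → Group B. 27 → 27 = 4·6 + 3 → Group B. 8 → 8 = 4·2 → Group A.

Group B, Group B, Group A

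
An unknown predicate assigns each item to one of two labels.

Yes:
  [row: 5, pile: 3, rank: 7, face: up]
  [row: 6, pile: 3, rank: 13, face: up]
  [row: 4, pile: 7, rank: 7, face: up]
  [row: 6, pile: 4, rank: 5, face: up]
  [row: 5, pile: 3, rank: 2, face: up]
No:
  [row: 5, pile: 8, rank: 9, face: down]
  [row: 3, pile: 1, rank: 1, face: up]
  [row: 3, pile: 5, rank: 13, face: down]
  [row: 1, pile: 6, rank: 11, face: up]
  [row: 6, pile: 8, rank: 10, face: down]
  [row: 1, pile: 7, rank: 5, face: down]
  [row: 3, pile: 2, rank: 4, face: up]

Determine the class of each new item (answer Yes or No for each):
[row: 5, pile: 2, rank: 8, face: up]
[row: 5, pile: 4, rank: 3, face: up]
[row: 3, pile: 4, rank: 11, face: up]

Yes, Yes, No

Rule: face is up AND row ≥ 4. This holds for each 'Yes' example and fails for each 'No' one.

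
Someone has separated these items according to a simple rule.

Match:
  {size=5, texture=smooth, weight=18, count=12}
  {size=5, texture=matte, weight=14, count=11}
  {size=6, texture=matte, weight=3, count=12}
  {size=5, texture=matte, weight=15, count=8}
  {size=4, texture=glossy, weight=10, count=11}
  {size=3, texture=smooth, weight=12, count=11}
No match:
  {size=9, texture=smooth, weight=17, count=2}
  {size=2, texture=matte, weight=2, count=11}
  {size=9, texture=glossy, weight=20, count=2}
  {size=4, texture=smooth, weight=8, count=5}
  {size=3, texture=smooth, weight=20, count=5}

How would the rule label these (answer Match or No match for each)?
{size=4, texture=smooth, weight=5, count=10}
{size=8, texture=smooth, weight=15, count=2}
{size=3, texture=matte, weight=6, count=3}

Match, No match, No match

The rule appears to be: size ≥ 3 AND count ≥ 8.
{size=4, texture=smooth, weight=5, count=10} — size = 4, count = 10, hence Match.
{size=8, texture=smooth, weight=15, count=2} — size = 8, count = 2, hence No match.
{size=3, texture=matte, weight=6, count=3} — size = 3, count = 3, hence No match.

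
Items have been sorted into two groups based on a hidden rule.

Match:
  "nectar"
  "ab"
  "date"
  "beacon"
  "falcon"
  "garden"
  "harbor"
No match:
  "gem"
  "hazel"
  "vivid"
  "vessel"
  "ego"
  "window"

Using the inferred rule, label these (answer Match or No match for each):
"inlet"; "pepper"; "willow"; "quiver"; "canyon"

'Match' ⟺ even length AND contains 'a'.

No match, No match, No match, No match, Match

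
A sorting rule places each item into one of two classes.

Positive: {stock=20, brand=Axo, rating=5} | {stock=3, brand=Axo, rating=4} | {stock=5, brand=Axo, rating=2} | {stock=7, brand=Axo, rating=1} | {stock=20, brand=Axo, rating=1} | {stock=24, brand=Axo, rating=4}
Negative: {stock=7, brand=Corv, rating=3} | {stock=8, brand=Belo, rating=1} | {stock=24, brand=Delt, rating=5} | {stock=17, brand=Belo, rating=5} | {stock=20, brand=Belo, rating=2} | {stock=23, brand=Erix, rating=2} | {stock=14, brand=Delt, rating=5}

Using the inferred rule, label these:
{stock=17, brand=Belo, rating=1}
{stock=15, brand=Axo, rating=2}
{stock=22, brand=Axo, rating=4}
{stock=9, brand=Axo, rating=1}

Negative, Positive, Positive, Positive

Rule: brand is Axo. This holds for each 'Positive' example and fails for each 'Negative' one.
{stock=17, brand=Belo, rating=1}: brand is Belo — doesn't qualify, so Negative. {stock=15, brand=Axo, rating=2}: brand is Axo — fits, so Positive. {stock=22, brand=Axo, rating=4}: brand is Axo — fits, so Positive. {stock=9, brand=Axo, rating=1}: brand is Axo — fits, so Positive.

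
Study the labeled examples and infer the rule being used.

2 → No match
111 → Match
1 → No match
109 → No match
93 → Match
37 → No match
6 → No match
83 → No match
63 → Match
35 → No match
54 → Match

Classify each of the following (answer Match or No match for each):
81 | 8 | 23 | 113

All 'Match' examples share one property — multiple of 3 AND at least 35 — and every 'No match' example lacks it.

Match, No match, No match, No match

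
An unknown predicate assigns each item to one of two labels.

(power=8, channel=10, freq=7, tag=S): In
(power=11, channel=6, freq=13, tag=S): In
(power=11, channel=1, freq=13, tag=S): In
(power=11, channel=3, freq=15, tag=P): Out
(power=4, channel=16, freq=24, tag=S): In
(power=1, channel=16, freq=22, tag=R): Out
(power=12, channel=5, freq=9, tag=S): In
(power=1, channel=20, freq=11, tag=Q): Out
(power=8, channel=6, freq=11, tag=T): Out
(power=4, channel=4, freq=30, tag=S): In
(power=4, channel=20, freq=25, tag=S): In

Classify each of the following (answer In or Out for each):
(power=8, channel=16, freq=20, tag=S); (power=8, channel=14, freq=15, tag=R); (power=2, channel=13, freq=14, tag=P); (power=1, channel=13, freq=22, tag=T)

In, Out, Out, Out

A rule that fits every label: tag is S — true of each 'In' example, false of each 'Out' one.
(power=8, channel=16, freq=20, tag=S): tag is S, meets the rule → In.
(power=8, channel=14, freq=15, tag=R): tag is R, fails the rule → Out.
(power=2, channel=13, freq=14, tag=P): tag is P, fails the rule → Out.
(power=1, channel=13, freq=22, tag=T): tag is T, fails the rule → Out.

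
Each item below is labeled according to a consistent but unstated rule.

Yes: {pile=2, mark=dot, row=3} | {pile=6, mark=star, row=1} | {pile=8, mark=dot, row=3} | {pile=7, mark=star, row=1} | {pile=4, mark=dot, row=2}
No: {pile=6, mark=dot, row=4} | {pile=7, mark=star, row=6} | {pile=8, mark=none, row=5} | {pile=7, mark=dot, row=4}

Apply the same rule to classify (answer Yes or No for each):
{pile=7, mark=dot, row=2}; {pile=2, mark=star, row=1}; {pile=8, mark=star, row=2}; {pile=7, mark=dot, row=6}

Yes, Yes, Yes, No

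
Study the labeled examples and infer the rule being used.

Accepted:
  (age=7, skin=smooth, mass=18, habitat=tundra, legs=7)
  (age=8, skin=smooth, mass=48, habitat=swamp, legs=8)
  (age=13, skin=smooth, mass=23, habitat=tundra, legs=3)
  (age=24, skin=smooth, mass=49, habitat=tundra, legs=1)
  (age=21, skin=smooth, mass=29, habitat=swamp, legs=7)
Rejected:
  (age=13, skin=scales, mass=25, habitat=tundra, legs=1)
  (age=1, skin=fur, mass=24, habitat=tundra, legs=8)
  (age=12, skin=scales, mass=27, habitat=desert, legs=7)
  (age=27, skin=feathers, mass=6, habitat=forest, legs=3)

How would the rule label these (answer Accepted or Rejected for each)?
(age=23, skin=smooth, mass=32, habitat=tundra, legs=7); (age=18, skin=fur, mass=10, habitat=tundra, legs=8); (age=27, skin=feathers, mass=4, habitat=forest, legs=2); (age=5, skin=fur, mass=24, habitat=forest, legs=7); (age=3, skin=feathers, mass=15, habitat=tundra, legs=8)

Accepted, Rejected, Rejected, Rejected, Rejected

The common property of the 'Accepted' items is: skin is smooth. No 'Rejected' item has it.
(age=23, skin=smooth, mass=32, habitat=tundra, legs=7) — skin is smooth, hence Accepted. (age=18, skin=fur, mass=10, habitat=tundra, legs=8) — skin is fur, hence Rejected. (age=27, skin=feathers, mass=4, habitat=forest, legs=2) — skin is feathers, hence Rejected. (age=5, skin=fur, mass=24, habitat=forest, legs=7) — skin is fur, hence Rejected. (age=3, skin=feathers, mass=15, habitat=tundra, legs=8) — skin is feathers, hence Rejected.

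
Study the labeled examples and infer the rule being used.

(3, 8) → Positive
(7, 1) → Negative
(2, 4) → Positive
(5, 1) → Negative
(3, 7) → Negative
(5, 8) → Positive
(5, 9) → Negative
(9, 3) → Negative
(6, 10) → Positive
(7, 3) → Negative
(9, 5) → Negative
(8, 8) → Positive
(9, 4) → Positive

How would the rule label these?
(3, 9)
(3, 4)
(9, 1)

Rule: second is even. This holds for each 'Positive' example and fails for each 'Negative' one.
(3, 9): second 9 — fails the rule, so Negative. (3, 4): second 4 — has this property, so Positive. (9, 1): second 1 — fails the rule, so Negative.

Negative, Positive, Negative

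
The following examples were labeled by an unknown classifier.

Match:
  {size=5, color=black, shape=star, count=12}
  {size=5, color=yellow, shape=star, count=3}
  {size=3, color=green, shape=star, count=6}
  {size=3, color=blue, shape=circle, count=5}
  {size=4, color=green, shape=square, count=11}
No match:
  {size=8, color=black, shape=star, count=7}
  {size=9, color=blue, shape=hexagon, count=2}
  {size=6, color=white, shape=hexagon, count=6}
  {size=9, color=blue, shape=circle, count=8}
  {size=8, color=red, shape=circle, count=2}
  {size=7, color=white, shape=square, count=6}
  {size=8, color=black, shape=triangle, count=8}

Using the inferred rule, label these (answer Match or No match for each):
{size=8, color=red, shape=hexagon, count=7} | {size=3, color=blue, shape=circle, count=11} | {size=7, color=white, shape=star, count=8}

No match, Match, No match

The pattern is that an item is 'Match' exactly when: size ≤ 5.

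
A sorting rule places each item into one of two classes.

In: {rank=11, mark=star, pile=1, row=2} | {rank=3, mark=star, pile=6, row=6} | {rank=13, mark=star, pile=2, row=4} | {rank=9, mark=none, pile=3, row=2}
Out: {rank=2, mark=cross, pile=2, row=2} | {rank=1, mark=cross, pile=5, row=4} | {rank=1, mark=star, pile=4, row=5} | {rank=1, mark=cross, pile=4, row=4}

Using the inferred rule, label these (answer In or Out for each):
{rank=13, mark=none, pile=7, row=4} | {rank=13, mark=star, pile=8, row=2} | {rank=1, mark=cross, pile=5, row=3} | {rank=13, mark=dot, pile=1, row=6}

A rule that fits every label: rank ≥ 3 — true of each 'In' example, false of each 'Out' one.
{rank=13, mark=none, pile=7, row=4}: In (rank = 13). {rank=13, mark=star, pile=8, row=2}: In (rank = 13). {rank=1, mark=cross, pile=5, row=3}: Out (rank = 1). {rank=13, mark=dot, pile=1, row=6}: In (rank = 13).

In, In, Out, In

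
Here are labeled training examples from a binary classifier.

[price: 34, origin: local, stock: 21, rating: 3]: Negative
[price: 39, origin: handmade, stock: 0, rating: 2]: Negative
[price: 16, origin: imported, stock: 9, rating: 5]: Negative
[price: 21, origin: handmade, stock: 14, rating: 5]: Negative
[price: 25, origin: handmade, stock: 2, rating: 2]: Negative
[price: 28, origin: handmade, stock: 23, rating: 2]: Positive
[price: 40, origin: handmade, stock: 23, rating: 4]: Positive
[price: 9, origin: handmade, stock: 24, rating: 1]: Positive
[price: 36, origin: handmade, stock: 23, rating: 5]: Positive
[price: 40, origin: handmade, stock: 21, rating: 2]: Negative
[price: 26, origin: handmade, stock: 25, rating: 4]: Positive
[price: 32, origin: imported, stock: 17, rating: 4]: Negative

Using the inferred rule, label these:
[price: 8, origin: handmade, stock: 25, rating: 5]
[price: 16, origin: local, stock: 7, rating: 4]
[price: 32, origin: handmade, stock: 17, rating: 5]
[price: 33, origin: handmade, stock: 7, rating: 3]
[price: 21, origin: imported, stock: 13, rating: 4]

Positive, Negative, Negative, Negative, Negative

Rule: stock ≥ 23. This holds for each 'Positive' example and fails for each 'Negative' one.
[price: 8, origin: handmade, stock: 25, rating: 5]: stock = 25, checks out → Positive. [price: 16, origin: local, stock: 7, rating: 4]: stock = 7, does not fit → Negative. [price: 32, origin: handmade, stock: 17, rating: 5]: stock = 17, does not fit → Negative. [price: 33, origin: handmade, stock: 7, rating: 3]: stock = 7, does not fit → Negative. [price: 21, origin: imported, stock: 13, rating: 4]: stock = 13, does not fit → Negative.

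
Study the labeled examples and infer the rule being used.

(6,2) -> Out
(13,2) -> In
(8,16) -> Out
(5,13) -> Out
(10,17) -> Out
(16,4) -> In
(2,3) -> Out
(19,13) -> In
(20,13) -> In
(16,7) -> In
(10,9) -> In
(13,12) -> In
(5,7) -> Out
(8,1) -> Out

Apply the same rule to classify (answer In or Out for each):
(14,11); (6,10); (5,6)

'In' ⟺ first > second AND sum ≥ 12.
In: (14,11), since 14 > 11, 14+11 = 25. Out: (6,10), since 6 < 10, 6+10 = 16. Out: (5,6), since 5 < 6, 5+6 = 11.

In, Out, Out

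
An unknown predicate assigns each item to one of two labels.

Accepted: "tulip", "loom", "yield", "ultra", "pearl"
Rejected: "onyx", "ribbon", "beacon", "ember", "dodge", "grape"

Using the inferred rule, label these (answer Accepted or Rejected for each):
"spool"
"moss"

Accepted, Rejected

The classifier is using: contains 'l'.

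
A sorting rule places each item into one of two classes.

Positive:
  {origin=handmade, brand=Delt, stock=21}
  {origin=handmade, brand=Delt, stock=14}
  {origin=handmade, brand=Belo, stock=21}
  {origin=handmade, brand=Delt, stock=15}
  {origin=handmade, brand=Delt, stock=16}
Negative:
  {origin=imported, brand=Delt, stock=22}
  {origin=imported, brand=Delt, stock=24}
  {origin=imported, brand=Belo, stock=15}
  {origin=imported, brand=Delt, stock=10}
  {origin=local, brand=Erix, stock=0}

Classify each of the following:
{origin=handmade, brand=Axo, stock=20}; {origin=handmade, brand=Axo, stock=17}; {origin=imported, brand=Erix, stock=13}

Positive, Positive, Negative

The rule appears to be: origin is handmade.
{origin=handmade, brand=Axo, stock=20}: Positive (origin is handmade). {origin=handmade, brand=Axo, stock=17}: Positive (origin is handmade). {origin=imported, brand=Erix, stock=13}: Negative (origin is imported).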